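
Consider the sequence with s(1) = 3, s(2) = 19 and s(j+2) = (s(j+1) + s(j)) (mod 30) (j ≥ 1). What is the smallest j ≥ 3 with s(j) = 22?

3

s(1) = 3,  s(2) = 19,  s(3) = 22,  s(4) = 11,  s(5) = 3,  s(6) = 14,  s(7) = 17,  s(8) = 1,  s(9) = 18,  s(10) = 19,  s(11) = 7,  s(12) = 26,  s(13) = 3,  s(14) = 29,  s(15) = 2,  s(16) = 1,  s(17) = 3,  s(18) = 4,  s(19) = 7,  s(20) = 11,  s(21) = 18,  s(22) = 29,  s(23) = 17,  s(24) = 16,  s(25) = 3,  s(26) = 19.
The sequence repeats with period 24.
The value 22 first appears (with j ≥ 3) at s(3).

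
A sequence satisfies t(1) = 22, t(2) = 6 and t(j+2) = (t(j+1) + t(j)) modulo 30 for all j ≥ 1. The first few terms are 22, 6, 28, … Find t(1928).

14

Computing terms: t(1) = 22; t(2) = 6; t(3) = 28; t(4) = 4; t(5) = 2; t(6) = 6; t(7) = 8; t(8) = 14; t(9) = 22; t(10) = 6.
Since (t(9), t(10)) = (t(1), t(2)) = (22, 6) (two consecutive terms determine the rest), the sequence is periodic with period 8.
(1928 - 1) mod 8 = 7, so t(1928) = t(8) = 14.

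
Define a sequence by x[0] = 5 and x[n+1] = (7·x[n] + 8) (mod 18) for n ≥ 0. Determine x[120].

x[0] = 5,  x[1] = 7,  x[2] = 3,  x[3] = 11,  x[4] = 13,  x[5] = 9,  x[6] = 17,  x[7] = 1,  x[8] = 15,  x[9] = 5.
The sequence repeats with period 9.
(120 - 0) mod 9 = 3, so x[120] = x[3] = 11.

11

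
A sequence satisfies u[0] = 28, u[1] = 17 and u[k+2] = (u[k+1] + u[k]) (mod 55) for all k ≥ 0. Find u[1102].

45

We have u[0] = 28,  u[1] = 17,  u[2] = 45,  u[3] = 7,  u[4] = 52,  u[5] = 4,  u[6] = 1,  u[7] = 5,  u[8] = 6,  u[9] = 11,  u[10] = 17,  u[11] = 28,  u[12] = 45,  u[13] = 18,  u[14] = 8,  u[15] = 26,  u[16] = 34,  u[17] = 5,  u[18] = 39,  u[19] = 44,  u[20] = 28,  u[21] = 17.
The sequence repeats with period 20.
So u[1102] = u[0 + ((1102-0) mod 20)] = u[2] = 45.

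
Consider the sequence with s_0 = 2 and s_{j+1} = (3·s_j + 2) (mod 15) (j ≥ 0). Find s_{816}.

Listing terms: s_0 = 2,  s_1 = 8,  s_2 = 11,  s_3 = 5,  s_4 = 2.
Since s_4 = s_0 = 2, the sequence is periodic with period 4.
So s_{816} = s_{0 + ((816-0) mod 4)} = s_0 = 2.

2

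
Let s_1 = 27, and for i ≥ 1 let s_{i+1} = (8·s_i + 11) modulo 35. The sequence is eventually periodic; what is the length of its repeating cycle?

7

We have s_1 = 27, s_2 = 17, s_3 = 7, s_4 = 32, s_5 = 22, s_6 = 12, s_7 = 2, s_8 = 27.
Since s_8 = s_1 = 27, the sequence is periodic with period 7.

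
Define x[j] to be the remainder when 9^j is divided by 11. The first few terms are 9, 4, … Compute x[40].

1

x[1] = 9,  x[2] = 4,  x[3] = 3,  x[4] = 5,  x[5] = 1,  x[6] = 9.
The sequence repeats with period 5.
So x[40] = x[1 + ((40-1) mod 5)] = x[5] = 1.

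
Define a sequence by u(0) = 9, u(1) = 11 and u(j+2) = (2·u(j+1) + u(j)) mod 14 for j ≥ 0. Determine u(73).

Listing terms: u(0) = 9; u(1) = 11; u(2) = 3; u(3) = 3; u(4) = 9; u(5) = 7; u(6) = 9; u(7) = 11.
Since (u(6), u(7)) = (u(0), u(1)) = (9, 11) (two consecutive terms determine the rest), the sequence is periodic with period 6.
(73 - 0) mod 6 = 1, so u(73) = u(1) = 11.

11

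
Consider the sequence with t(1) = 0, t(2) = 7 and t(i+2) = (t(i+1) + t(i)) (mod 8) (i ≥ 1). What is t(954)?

We have t(1) = 0, t(2) = 7, t(3) = 7, t(4) = 6, t(5) = 5, t(6) = 3, t(7) = 0, t(8) = 3, t(9) = 3, t(10) = 6, t(11) = 1, t(12) = 7, t(13) = 0, t(14) = 7.
Since (t(13), t(14)) = (t(1), t(2)) = (0, 7) (two consecutive terms determine the rest), the sequence is periodic with period 12.
So t(954) = t(1 + ((954-1) mod 12)) = t(6) = 3.

3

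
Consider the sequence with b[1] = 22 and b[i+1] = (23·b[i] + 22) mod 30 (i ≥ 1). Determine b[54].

18

Listing terms: b[1] = 22; b[2] = 18; b[3] = 16; b[4] = 0; b[5] = 22.
The sequence repeats with period 4.
(54 - 1) mod 4 = 1, so b[54] = b[2] = 18.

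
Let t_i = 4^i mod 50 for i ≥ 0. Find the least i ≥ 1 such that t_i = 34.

7

We have t_0 = 1; t_1 = 4; t_2 = 16; t_3 = 14; t_4 = 6; t_5 = 24; t_6 = 46; t_7 = 34; t_8 = 36; t_9 = 44; t_{10} = 26; t_{11} = 4.
Since t_{11} = t_1 = 4, the sequence is eventually periodic: after a pre-period of length 1 it cycles with period 10.
The value 34 first appears (with i ≥ 1) at t_7.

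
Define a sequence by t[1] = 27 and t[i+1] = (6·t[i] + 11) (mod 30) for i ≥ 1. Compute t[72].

t[1] = 27,  t[2] = 23,  t[3] = 29,  t[4] = 5,  t[5] = 11,  t[6] = 17,  t[7] = 23.
Since t[7] = t[2] = 23, the sequence is eventually periodic: after a pre-period of length 1 it cycles with period 5.
For i ≥ 2, t[i] depends only on (i - 2) mod 5. (72 - 2) mod 5 = 0, so t[72] = t[2] = 23.

23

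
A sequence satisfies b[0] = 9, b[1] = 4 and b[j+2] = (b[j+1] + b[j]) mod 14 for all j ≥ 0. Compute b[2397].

Listing terms: b[0] = 9; b[1] = 4; b[2] = 13; b[3] = 3; b[4] = 2; b[5] = 5; b[6] = 7; b[7] = 12; b[8] = 5; b[9] = 3; b[10] = 8; b[11] = 11; b[12] = 5; b[13] = 2; b[14] = 7; b[15] = 9; b[16] = 2; b[17] = 11; b[18] = 13; b[19] = 10; b[20] = 9; b[21] = 5; b[22] = 0; b[23] = 5; b[24] = 5; b[25] = 10; b[26] = 1; b[27] = 11; b[28] = 12; b[29] = 9; b[30] = 7; b[31] = 2; b[32] = 9; b[33] = 11; b[34] = 6; b[35] = 3; b[36] = 9; b[37] = 12; b[38] = 7; b[39] = 5; b[40] = 12; b[41] = 3; b[42] = 1; b[43] = 4; b[44] = 5; b[45] = 9; b[46] = 0; b[47] = 9; b[48] = 9; b[49] = 4.
The sequence repeats with period 48.
So b[2397] = b[0 + ((2397-0) mod 48)] = b[45] = 9.

9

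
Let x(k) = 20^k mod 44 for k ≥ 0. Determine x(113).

36

Computing terms: x(0) = 1; x(1) = 20; x(2) = 4; x(3) = 36; x(4) = 16; x(5) = 12; x(6) = 20.
Since x(6) = x(1) = 20, the sequence is eventually periodic: after a pre-period of length 1 it cycles with period 5.
For k ≥ 1, x(k) depends only on (k - 1) mod 5. (113 - 1) mod 5 = 2, so x(113) = x(3) = 36.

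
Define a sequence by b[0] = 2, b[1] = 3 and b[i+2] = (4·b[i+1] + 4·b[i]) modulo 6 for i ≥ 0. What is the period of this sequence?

8

Computing terms: b[0] = 2, b[1] = 3, b[2] = 2, b[3] = 2, b[4] = 4, b[5] = 0, b[6] = 4, b[7] = 4, b[8] = 2, b[9] = 0, b[10] = 2, b[11] = 2.
Since (b[10], b[11]) = (b[2], b[3]) = (2, 2) (two consecutive terms determine the rest), the sequence is eventually periodic: after a pre-period of length 2 it cycles with period 8.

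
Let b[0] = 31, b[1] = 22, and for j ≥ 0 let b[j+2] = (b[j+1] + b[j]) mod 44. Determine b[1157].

39

We have b[0] = 31, b[1] = 22, b[2] = 9, b[3] = 31, b[4] = 40, b[5] = 27, b[6] = 23, b[7] = 6, b[8] = 29, b[9] = 35, b[10] = 20, b[11] = 11, b[12] = 31, b[13] = 42, b[14] = 29, b[15] = 27, b[16] = 12, b[17] = 39, b[18] = 7, b[19] = 2, b[20] = 9, b[21] = 11, b[22] = 20, b[23] = 31, b[24] = 7, b[25] = 38, b[26] = 1, b[27] = 39, b[28] = 40, b[29] = 35, b[30] = 31, b[31] = 22.
The sequence repeats with period 30.
So b[1157] = b[0 + ((1157-0) mod 30)] = b[17] = 39.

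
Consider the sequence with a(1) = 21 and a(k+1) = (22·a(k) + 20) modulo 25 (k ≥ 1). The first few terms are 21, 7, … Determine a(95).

9

a(1) = 21, a(2) = 7, a(3) = 24, a(4) = 23, a(5) = 1, a(6) = 17, a(7) = 19, a(8) = 13, a(9) = 6, a(10) = 2, a(11) = 14, a(12) = 3, a(13) = 11, a(14) = 12, a(15) = 9, a(16) = 18, a(17) = 16, a(18) = 22, a(19) = 4, a(20) = 8, a(21) = 21.
The sequence repeats with period 20.
So a(95) = a(1 + ((95-1) mod 20)) = a(15) = 9.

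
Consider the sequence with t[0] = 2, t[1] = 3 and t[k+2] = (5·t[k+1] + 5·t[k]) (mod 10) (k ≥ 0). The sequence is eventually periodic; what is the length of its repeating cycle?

3

t[0] = 2,  t[1] = 3,  t[2] = 5,  t[3] = 0,  t[4] = 5,  t[5] = 5,  t[6] = 0.
Since (t[5], t[6]) = (t[2], t[3]) = (5, 0) (two consecutive terms determine the rest), the sequence is eventually periodic: after a pre-period of length 2 it cycles with period 3.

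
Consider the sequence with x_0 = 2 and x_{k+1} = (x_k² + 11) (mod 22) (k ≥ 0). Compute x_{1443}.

3

Computing terms: x_0 = 2,  x_1 = 15,  x_2 = 16,  x_3 = 3,  x_4 = 20,  x_5 = 15.
Since x_5 = x_1 = 15, the sequence is eventually periodic: after a pre-period of length 1 it cycles with period 4.
For k ≥ 1, x_k depends only on (k - 1) mod 4. (1443 - 1) mod 4 = 2, so x_{1443} = x_3 = 3.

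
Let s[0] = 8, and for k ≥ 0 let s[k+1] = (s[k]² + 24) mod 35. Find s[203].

33

s[0] = 8; s[1] = 18; s[2] = 33; s[3] = 28; s[4] = 3; s[5] = 33.
Since s[5] = s[2] = 33, the sequence is eventually periodic: after a pre-period of length 2 it cycles with period 3.
For k ≥ 2, s[k] depends only on (k - 2) mod 3. (203 - 2) mod 3 = 0, so s[203] = s[2] = 33.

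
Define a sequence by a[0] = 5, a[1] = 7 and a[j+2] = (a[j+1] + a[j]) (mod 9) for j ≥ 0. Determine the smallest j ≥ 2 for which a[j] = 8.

We have a[0] = 5, a[1] = 7, a[2] = 3, a[3] = 1, a[4] = 4, a[5] = 5, a[6] = 0, a[7] = 5, a[8] = 5, a[9] = 1, a[10] = 6, a[11] = 7, a[12] = 4, a[13] = 2, a[14] = 6, a[15] = 8, a[16] = 5, a[17] = 4, a[18] = 0, a[19] = 4, a[20] = 4, a[21] = 8, a[22] = 3, a[23] = 2, a[24] = 5, a[25] = 7.
The sequence repeats with period 24.
The value 8 first appears (with j ≥ 2) at a[15].

15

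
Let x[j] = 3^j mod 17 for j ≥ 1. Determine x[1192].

16

Computing terms: x[1] = 3; x[2] = 9; x[3] = 10; x[4] = 13; x[5] = 5; x[6] = 15; x[7] = 11; x[8] = 16; x[9] = 14; x[10] = 8; x[11] = 7; x[12] = 4; x[13] = 12; x[14] = 2; x[15] = 6; x[16] = 1; x[17] = 3.
Since x[17] = x[1] = 3, the sequence is periodic with period 16.
(1192 - 1) mod 16 = 7, so x[1192] = x[8] = 16.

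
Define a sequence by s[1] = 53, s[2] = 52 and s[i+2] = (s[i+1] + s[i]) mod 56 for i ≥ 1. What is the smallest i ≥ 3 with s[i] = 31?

Listing terms: s[1] = 53,  s[2] = 52,  s[3] = 49,  s[4] = 45,  s[5] = 38,  s[6] = 27,  s[7] = 9,  s[8] = 36,  s[9] = 45,  s[10] = 25,  s[11] = 14,  s[12] = 39,  s[13] = 53,  s[14] = 36,  s[15] = 33,  s[16] = 13,  s[17] = 46,  s[18] = 3,  s[19] = 49,  s[20] = 52,  s[21] = 45,  s[22] = 41,  s[23] = 30,  s[24] = 15,  s[25] = 45,  s[26] = 4,  s[27] = 49,  s[28] = 53,  s[29] = 46,  s[30] = 43,  s[31] = 33,  s[32] = 20,  s[33] = 53,  s[34] = 17,  s[35] = 14,  s[36] = 31,  s[37] = 45,  s[38] = 20,  s[39] = 9,  s[40] = 29,  s[41] = 38,  s[42] = 11,  s[43] = 49,  s[44] = 4,  s[45] = 53,  s[46] = 1,  s[47] = 54,  s[48] = 55,  s[49] = 53,  s[50] = 52.
The sequence repeats with period 48.
The value 31 first appears (with i ≥ 3) at s[36].

36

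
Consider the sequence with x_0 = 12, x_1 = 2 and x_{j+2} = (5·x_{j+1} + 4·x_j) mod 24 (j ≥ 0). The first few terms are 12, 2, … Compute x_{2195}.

x_0 = 12, x_1 = 2, x_2 = 10, x_3 = 10, x_4 = 18, x_5 = 10, x_6 = 2, x_7 = 2, x_8 = 18, x_9 = 2, x_{10} = 10.
Since (x_9, x_{10}) = (x_1, x_2) = (2, 10) (two consecutive terms determine the rest), the sequence is eventually periodic: after a pre-period of length 1 it cycles with period 8.
For j ≥ 1, x_j depends only on (j - 1) mod 8. (2195 - 1) mod 8 = 2, so x_{2195} = x_3 = 10.

10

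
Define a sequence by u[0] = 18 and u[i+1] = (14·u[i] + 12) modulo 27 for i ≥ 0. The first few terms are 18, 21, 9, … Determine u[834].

18

u[0] = 18, u[1] = 21, u[2] = 9, u[3] = 3, u[4] = 0, u[5] = 12, u[6] = 18.
The sequence repeats with period 6.
So u[834] = u[0 + ((834-0) mod 6)] = u[0] = 18.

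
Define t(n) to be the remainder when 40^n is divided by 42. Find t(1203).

Computing terms: t(1) = 40,  t(2) = 4,  t(3) = 34,  t(4) = 16,  t(5) = 10,  t(6) = 22,  t(7) = 40.
The sequence repeats with period 6.
So t(1203) = t(1 + ((1203-1) mod 6)) = t(3) = 34.

34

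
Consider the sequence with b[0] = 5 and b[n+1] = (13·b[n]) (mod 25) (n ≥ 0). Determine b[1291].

Computing terms: b[0] = 5; b[1] = 15; b[2] = 20; b[3] = 10; b[4] = 5.
The sequence repeats with period 4.
So b[1291] = b[0 + ((1291-0) mod 4)] = b[3] = 10.

10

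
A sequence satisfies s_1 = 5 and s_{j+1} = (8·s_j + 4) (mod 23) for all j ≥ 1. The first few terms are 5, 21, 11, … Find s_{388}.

Computing terms: s_1 = 5, s_2 = 21, s_3 = 11, s_4 = 0, s_5 = 4, s_6 = 13, s_7 = 16, s_8 = 17, s_9 = 2, s_{10} = 20, s_{11} = 3, s_{12} = 5.
Since s_{12} = s_1 = 5, the sequence is periodic with period 11.
(388 - 1) mod 11 = 2, so s_{388} = s_3 = 11.

11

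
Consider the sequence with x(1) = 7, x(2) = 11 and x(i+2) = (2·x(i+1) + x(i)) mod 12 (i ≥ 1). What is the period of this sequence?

8

Computing terms: x(1) = 7,  x(2) = 11,  x(3) = 5,  x(4) = 9,  x(5) = 11,  x(6) = 7,  x(7) = 1,  x(8) = 9,  x(9) = 7,  x(10) = 11.
The sequence repeats with period 8.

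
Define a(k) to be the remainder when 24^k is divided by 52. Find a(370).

a(0) = 1,  a(1) = 24,  a(2) = 4,  a(3) = 44,  a(4) = 16,  a(5) = 20,  a(6) = 12,  a(7) = 28,  a(8) = 48,  a(9) = 8,  a(10) = 36,  a(11) = 32,  a(12) = 40,  a(13) = 24.
Since a(13) = a(1) = 24, the sequence is eventually periodic: after a pre-period of length 1 it cycles with period 12.
For k ≥ 1, a(k) depends only on (k - 1) mod 12. (370 - 1) mod 12 = 9, so a(370) = a(10) = 36.

36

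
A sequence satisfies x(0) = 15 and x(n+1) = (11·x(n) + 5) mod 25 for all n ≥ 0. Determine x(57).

Computing terms: x(0) = 15; x(1) = 20; x(2) = 0; x(3) = 5; x(4) = 10; x(5) = 15.
The sequence repeats with period 5.
So x(57) = x(0 + ((57-0) mod 5)) = x(2) = 0.

0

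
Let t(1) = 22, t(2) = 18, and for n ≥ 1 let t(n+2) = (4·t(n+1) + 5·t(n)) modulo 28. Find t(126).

14

Computing terms: t(1) = 22; t(2) = 18; t(3) = 14; t(4) = 6; t(5) = 10; t(6) = 14; t(7) = 22; t(8) = 18.
Since (t(7), t(8)) = (t(1), t(2)) = (22, 18) (two consecutive terms determine the rest), the sequence is periodic with period 6.
So t(126) = t(1 + ((126-1) mod 6)) = t(6) = 14.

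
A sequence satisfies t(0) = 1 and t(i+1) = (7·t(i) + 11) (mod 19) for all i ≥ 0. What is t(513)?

1

We have t(0) = 1,  t(1) = 18,  t(2) = 4,  t(3) = 1.
The sequence repeats with period 3.
So t(513) = t(0 + ((513-0) mod 3)) = t(0) = 1.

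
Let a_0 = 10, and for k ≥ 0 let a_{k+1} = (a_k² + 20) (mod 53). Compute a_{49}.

7

Listing terms: a_0 = 10; a_1 = 14; a_2 = 4; a_3 = 36; a_4 = 44; a_5 = 48; a_6 = 45; a_7 = 31; a_8 = 27; a_9 = 7; a_{10} = 16; a_{11} = 11; a_{12} = 35; a_{13} = 26; a_{14} = 7.
Since a_{14} = a_9 = 7, the sequence is eventually periodic: after a pre-period of length 9 it cycles with period 5.
For k ≥ 9, a_k depends only on (k - 9) mod 5. (49 - 9) mod 5 = 0, so a_{49} = a_9 = 7.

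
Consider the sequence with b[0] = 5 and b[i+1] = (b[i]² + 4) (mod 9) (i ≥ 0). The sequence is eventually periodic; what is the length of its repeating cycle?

3

Listing terms: b[0] = 5; b[1] = 2; b[2] = 8; b[3] = 5.
The sequence repeats with period 3.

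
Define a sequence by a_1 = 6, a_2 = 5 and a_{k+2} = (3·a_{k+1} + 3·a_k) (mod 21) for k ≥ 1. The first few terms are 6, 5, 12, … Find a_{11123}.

a_1 = 6, a_2 = 5, a_3 = 12, a_4 = 9, a_5 = 0, a_6 = 6, a_7 = 18, a_8 = 9, a_9 = 18, a_{10} = 18, a_{11} = 3, a_{12} = 0, a_{13} = 9, a_{14} = 6, a_{15} = 3, a_{16} = 6, a_{17} = 6, a_{18} = 15, a_{19} = 0, a_{20} = 3, a_{21} = 9, a_{22} = 15, a_{23} = 9, a_{24} = 9, a_{25} = 12, a_{26} = 0, a_{27} = 15, a_{28} = 3, a_{29} = 12, a_{30} = 3, a_{31} = 3, a_{32} = 18, a_{33} = 0, a_{34} = 12, a_{35} = 15, a_{36} = 18, a_{37} = 15, a_{38} = 15, a_{39} = 6, a_{40} = 0, a_{41} = 18, a_{42} = 12, a_{43} = 6, a_{44} = 12, a_{45} = 12, a_{46} = 9.
Since (a_{45}, a_{46}) = (a_3, a_4) = (12, 9) (two consecutive terms determine the rest), the sequence is eventually periodic: after a pre-period of length 2 it cycles with period 42.
For k ≥ 3, a_k depends only on (k - 3) mod 42. (11123 - 3) mod 42 = 32, so a_{11123} = a_{35} = 15.

15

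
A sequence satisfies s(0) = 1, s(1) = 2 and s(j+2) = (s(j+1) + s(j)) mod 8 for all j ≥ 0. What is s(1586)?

s(0) = 1,  s(1) = 2,  s(2) = 3,  s(3) = 5,  s(4) = 0,  s(5) = 5,  s(6) = 5,  s(7) = 2,  s(8) = 7,  s(9) = 1,  s(10) = 0,  s(11) = 1,  s(12) = 1,  s(13) = 2.
Since (s(12), s(13)) = (s(0), s(1)) = (1, 2) (two consecutive terms determine the rest), the sequence is periodic with period 12.
(1586 - 0) mod 12 = 2, so s(1586) = s(2) = 3.

3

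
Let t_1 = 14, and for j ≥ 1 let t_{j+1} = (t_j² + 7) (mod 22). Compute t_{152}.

5

Listing terms: t_1 = 14; t_2 = 5; t_3 = 10; t_4 = 19; t_5 = 16; t_6 = 21; t_7 = 8; t_8 = 5.
Since t_8 = t_2 = 5, the sequence is eventually periodic: after a pre-period of length 1 it cycles with period 6.
For j ≥ 2, t_j depends only on (j - 2) mod 6. (152 - 2) mod 6 = 0, so t_{152} = t_2 = 5.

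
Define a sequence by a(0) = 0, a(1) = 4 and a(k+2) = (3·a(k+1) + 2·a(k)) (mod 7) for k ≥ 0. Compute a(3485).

4

Computing terms: a(0) = 0; a(1) = 4; a(2) = 5; a(3) = 2; a(4) = 2; a(5) = 3; a(6) = 6; a(7) = 3; a(8) = 0; a(9) = 6; a(10) = 4; a(11) = 3; a(12) = 3; a(13) = 1; a(14) = 2; a(15) = 1; a(16) = 0; a(17) = 2; a(18) = 6; a(19) = 1; a(20) = 1; a(21) = 5; a(22) = 3; a(23) = 5; a(24) = 0; a(25) = 3; a(26) = 2; a(27) = 5; a(28) = 5; a(29) = 4; a(30) = 1; a(31) = 4; a(32) = 0; a(33) = 1; a(34) = 3; a(35) = 4; a(36) = 4; a(37) = 6; a(38) = 5; a(39) = 6; a(40) = 0; a(41) = 5; a(42) = 1; a(43) = 6; a(44) = 6; a(45) = 2; a(46) = 4; a(47) = 2; a(48) = 0; a(49) = 4.
The sequence repeats with period 48.
(3485 - 0) mod 48 = 29, so a(3485) = a(29) = 4.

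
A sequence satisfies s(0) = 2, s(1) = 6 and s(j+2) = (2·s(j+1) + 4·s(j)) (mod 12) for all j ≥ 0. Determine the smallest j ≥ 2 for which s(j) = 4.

3

s(0) = 2; s(1) = 6; s(2) = 8; s(3) = 4; s(4) = 4; s(5) = 0; s(6) = 4; s(7) = 8; s(8) = 8; s(9) = 0; s(10) = 8; s(11) = 4.
Since (s(10), s(11)) = (s(2), s(3)) = (8, 4) (two consecutive terms determine the rest), the sequence is eventually periodic: after a pre-period of length 2 it cycles with period 8.
The value 4 first appears (with j ≥ 2) at s(3).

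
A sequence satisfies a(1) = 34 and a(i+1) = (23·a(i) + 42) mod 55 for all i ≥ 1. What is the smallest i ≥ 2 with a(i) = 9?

8

We have a(1) = 34,  a(2) = 54,  a(3) = 19,  a(4) = 39,  a(5) = 4,  a(6) = 24,  a(7) = 44,  a(8) = 9,  a(9) = 29,  a(10) = 49,  a(11) = 14,  a(12) = 34.
Since a(12) = a(1) = 34, the sequence is periodic with period 11.
The value 9 first appears (with i ≥ 2) at a(8).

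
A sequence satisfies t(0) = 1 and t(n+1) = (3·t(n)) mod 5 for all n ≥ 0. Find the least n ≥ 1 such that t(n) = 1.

4

We have t(0) = 1,  t(1) = 3,  t(2) = 4,  t(3) = 2,  t(4) = 1.
Since t(4) = t(0) = 1, the sequence is periodic with period 4.
The value 1 next appears (with n ≥ 1) at t(4).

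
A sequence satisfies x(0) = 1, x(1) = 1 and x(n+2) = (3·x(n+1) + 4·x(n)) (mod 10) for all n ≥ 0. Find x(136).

Listing terms: x(0) = 1; x(1) = 1; x(2) = 7; x(3) = 5; x(4) = 3; x(5) = 9; x(6) = 9; x(7) = 3; x(8) = 5; x(9) = 7; x(10) = 1; x(11) = 1.
Since (x(10), x(11)) = (x(0), x(1)) = (1, 1) (two consecutive terms determine the rest), the sequence is periodic with period 10.
So x(136) = x(0 + ((136-0) mod 10)) = x(6) = 9.

9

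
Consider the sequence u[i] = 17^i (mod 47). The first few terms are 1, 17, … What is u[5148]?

24

We have u[0] = 1,  u[1] = 17,  u[2] = 7,  u[3] = 25,  u[4] = 2,  u[5] = 34,  u[6] = 14,  u[7] = 3,  u[8] = 4,  u[9] = 21,  u[10] = 28,  u[11] = 6,  u[12] = 8,  u[13] = 42,  u[14] = 9,  u[15] = 12,  u[16] = 16,  u[17] = 37,  u[18] = 18,  u[19] = 24,  u[20] = 32,  u[21] = 27,  u[22] = 36,  u[23] = 1.
Since u[23] = u[0] = 1, the sequence is periodic with period 23.
(5148 - 0) mod 23 = 19, so u[5148] = u[19] = 24.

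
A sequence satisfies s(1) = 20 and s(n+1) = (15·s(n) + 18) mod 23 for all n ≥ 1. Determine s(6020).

We have s(1) = 20; s(2) = 19; s(3) = 4; s(4) = 9; s(5) = 15; s(6) = 13; s(7) = 6; s(8) = 16; s(9) = 5; s(10) = 1; s(11) = 10; s(12) = 7; s(13) = 8; s(14) = 0; s(15) = 18; s(16) = 12; s(17) = 14; s(18) = 21; s(19) = 11; s(20) = 22; s(21) = 3; s(22) = 17; s(23) = 20.
Since s(23) = s(1) = 20, the sequence is periodic with period 22.
So s(6020) = s(1 + ((6020-1) mod 22)) = s(14) = 0.

0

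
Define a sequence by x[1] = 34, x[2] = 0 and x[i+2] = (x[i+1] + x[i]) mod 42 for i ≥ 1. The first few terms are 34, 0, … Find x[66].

0

Listing terms: x[1] = 34; x[2] = 0; x[3] = 34; x[4] = 34; x[5] = 26; x[6] = 18; x[7] = 2; x[8] = 20; x[9] = 22; x[10] = 0; x[11] = 22; x[12] = 22; x[13] = 2; x[14] = 24; x[15] = 26; x[16] = 8; x[17] = 34; x[18] = 0.
The sequence repeats with period 16.
So x[66] = x[1 + ((66-1) mod 16)] = x[2] = 0.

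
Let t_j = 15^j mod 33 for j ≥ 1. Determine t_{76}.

15

Computing terms: t_1 = 15,  t_2 = 27,  t_3 = 9,  t_4 = 3,  t_5 = 12,  t_6 = 15.
Since t_6 = t_1 = 15, the sequence is periodic with period 5.
(76 - 1) mod 5 = 0, so t_{76} = t_1 = 15.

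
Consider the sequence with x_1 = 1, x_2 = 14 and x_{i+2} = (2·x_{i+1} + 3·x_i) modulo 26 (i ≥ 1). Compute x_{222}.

4

x_1 = 1, x_2 = 14, x_3 = 5, x_4 = 0, x_5 = 15, x_6 = 4, x_7 = 1, x_8 = 14.
Since (x_7, x_8) = (x_1, x_2) = (1, 14) (two consecutive terms determine the rest), the sequence is periodic with period 6.
So x_{222} = x_{1 + ((222-1) mod 6)} = x_6 = 4.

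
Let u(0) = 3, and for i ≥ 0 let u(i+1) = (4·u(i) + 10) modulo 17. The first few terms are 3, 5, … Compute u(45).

5

Computing terms: u(0) = 3,  u(1) = 5,  u(2) = 13,  u(3) = 11,  u(4) = 3.
Since u(4) = u(0) = 3, the sequence is periodic with period 4.
So u(45) = u(0 + ((45-0) mod 4)) = u(1) = 5.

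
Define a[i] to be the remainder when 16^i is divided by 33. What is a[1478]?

Listing terms: a[1] = 16; a[2] = 25; a[3] = 4; a[4] = 31; a[5] = 1; a[6] = 16.
Since a[6] = a[1] = 16, the sequence is periodic with period 5.
(1478 - 1) mod 5 = 2, so a[1478] = a[3] = 4.

4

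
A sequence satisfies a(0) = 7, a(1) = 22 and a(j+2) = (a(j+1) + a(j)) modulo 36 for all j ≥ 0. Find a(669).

a(0) = 7, a(1) = 22, a(2) = 29, a(3) = 15, a(4) = 8, a(5) = 23, a(6) = 31, a(7) = 18, a(8) = 13, a(9) = 31, a(10) = 8, a(11) = 3, a(12) = 11, a(13) = 14, a(14) = 25, a(15) = 3, a(16) = 28, a(17) = 31, a(18) = 23, a(19) = 18, a(20) = 5, a(21) = 23, a(22) = 28, a(23) = 15, a(24) = 7, a(25) = 22.
The sequence repeats with period 24.
So a(669) = a(0 + ((669-0) mod 24)) = a(21) = 23.

23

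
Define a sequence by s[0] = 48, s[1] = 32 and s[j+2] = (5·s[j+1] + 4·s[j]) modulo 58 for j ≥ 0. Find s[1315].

s[0] = 48; s[1] = 32; s[2] = 4; s[3] = 32; s[4] = 2; s[5] = 22; s[6] = 2; s[7] = 40; s[8] = 34; s[9] = 40; s[10] = 46; s[11] = 42; s[12] = 46; s[13] = 50; s[14] = 28; s[15] = 50; s[16] = 14; s[17] = 38; s[18] = 14; s[19] = 48; s[20] = 6; s[21] = 48; s[22] = 32.
The sequence repeats with period 21.
(1315 - 0) mod 21 = 13, so s[1315] = s[13] = 50.

50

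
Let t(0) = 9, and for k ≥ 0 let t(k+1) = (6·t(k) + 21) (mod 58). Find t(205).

31

Computing terms: t(0) = 9; t(1) = 17; t(2) = 7; t(3) = 5; t(4) = 51; t(5) = 37; t(6) = 11; t(7) = 29; t(8) = 21; t(9) = 31; t(10) = 33; t(11) = 45; t(12) = 1; t(13) = 27; t(14) = 9.
Since t(14) = t(0) = 9, the sequence is periodic with period 14.
So t(205) = t(0 + ((205-0) mod 14)) = t(9) = 31.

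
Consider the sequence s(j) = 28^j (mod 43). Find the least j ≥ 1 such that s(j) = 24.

8

We have s(0) = 1,  s(1) = 28,  s(2) = 10,  s(3) = 22,  s(4) = 14,  s(5) = 5,  s(6) = 11,  s(7) = 7,  s(8) = 24,  s(9) = 27,  s(10) = 25,  s(11) = 12,  s(12) = 35,  s(13) = 34,  s(14) = 6,  s(15) = 39,  s(16) = 17,  s(17) = 3,  s(18) = 41,  s(19) = 30,  s(20) = 23,  s(21) = 42,  s(22) = 15,  s(23) = 33,  s(24) = 21,  s(25) = 29,  s(26) = 38,  s(27) = 32,  s(28) = 36,  s(29) = 19,  s(30) = 16,  s(31) = 18,  s(32) = 31,  s(33) = 8,  s(34) = 9,  s(35) = 37,  s(36) = 4,  s(37) = 26,  s(38) = 40,  s(39) = 2,  s(40) = 13,  s(41) = 20,  s(42) = 1.
Since s(42) = s(0) = 1, the sequence is periodic with period 42.
The value 24 first appears (with j ≥ 1) at s(8).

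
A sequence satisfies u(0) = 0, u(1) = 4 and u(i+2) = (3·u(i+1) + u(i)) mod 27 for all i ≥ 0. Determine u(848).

u(0) = 0, u(1) = 4, u(2) = 12, u(3) = 13, u(4) = 24, u(5) = 4, u(6) = 9, u(7) = 4, u(8) = 21, u(9) = 13, u(10) = 6, u(11) = 4, u(12) = 18, u(13) = 4, u(14) = 3, u(15) = 13, u(16) = 15, u(17) = 4, u(18) = 0, u(19) = 4.
Since (u(18), u(19)) = (u(0), u(1)) = (0, 4) (two consecutive terms determine the rest), the sequence is periodic with period 18.
So u(848) = u(0 + ((848-0) mod 18)) = u(2) = 12.

12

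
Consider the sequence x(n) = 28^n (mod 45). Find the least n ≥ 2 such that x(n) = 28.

x(1) = 28; x(2) = 19; x(3) = 37; x(4) = 1; x(5) = 28.
Since x(5) = x(1) = 28, the sequence is periodic with period 4.
The value 28 next appears (with n ≥ 2) at x(5).

5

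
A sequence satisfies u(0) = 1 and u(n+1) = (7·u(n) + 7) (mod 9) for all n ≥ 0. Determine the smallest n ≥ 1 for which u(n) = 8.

u(0) = 1,  u(1) = 5,  u(2) = 6,  u(3) = 4,  u(4) = 8,  u(5) = 0,  u(6) = 7,  u(7) = 2,  u(8) = 3,  u(9) = 1.
The sequence repeats with period 9.
The value 8 first appears (with n ≥ 1) at u(4).

4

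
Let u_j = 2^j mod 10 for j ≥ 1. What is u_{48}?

u_1 = 2, u_2 = 4, u_3 = 8, u_4 = 6, u_5 = 2.
Since u_5 = u_1 = 2, the sequence is periodic with period 4.
(48 - 1) mod 4 = 3, so u_{48} = u_4 = 6.

6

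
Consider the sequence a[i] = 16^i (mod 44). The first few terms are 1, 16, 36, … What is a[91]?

16

Listing terms: a[0] = 1; a[1] = 16; a[2] = 36; a[3] = 4; a[4] = 20; a[5] = 12; a[6] = 16.
Since a[6] = a[1] = 16, the sequence is eventually periodic: after a pre-period of length 1 it cycles with period 5.
For i ≥ 1, a[i] depends only on (i - 1) mod 5. (91 - 1) mod 5 = 0, so a[91] = a[1] = 16.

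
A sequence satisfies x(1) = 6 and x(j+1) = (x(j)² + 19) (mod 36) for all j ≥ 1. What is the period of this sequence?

Computing terms: x(1) = 6, x(2) = 19, x(3) = 20, x(4) = 23, x(5) = 8, x(6) = 11, x(7) = 32, x(8) = 35, x(9) = 20.
Since x(9) = x(3) = 20, the sequence is eventually periodic: after a pre-period of length 2 it cycles with period 6.

6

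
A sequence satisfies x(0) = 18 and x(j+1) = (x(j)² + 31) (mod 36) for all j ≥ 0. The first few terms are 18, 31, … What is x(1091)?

11

x(0) = 18, x(1) = 31, x(2) = 20, x(3) = 35, x(4) = 32, x(5) = 11, x(6) = 8, x(7) = 23, x(8) = 20.
Since x(8) = x(2) = 20, the sequence is eventually periodic: after a pre-period of length 2 it cycles with period 6.
For j ≥ 2, x(j) depends only on (j - 2) mod 6. (1091 - 2) mod 6 = 3, so x(1091) = x(5) = 11.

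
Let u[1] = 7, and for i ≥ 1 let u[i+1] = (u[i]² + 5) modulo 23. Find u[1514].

Computing terms: u[1] = 7,  u[2] = 8,  u[3] = 0,  u[4] = 5,  u[5] = 7.
The sequence repeats with period 4.
So u[1514] = u[1 + ((1514-1) mod 4)] = u[2] = 8.

8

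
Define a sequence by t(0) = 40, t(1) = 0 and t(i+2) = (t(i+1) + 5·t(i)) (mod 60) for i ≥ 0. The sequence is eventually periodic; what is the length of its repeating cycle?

6

t(0) = 40,  t(1) = 0,  t(2) = 20,  t(3) = 20,  t(4) = 0,  t(5) = 40,  t(6) = 40,  t(7) = 0.
Since (t(6), t(7)) = (t(0), t(1)) = (40, 0) (two consecutive terms determine the rest), the sequence is periodic with period 6.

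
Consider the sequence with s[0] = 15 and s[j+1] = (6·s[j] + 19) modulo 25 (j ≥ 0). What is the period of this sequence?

25

We have s[0] = 15,  s[1] = 9,  s[2] = 23,  s[3] = 7,  s[4] = 11,  s[5] = 10,  s[6] = 4,  s[7] = 18,  s[8] = 2,  s[9] = 6,  s[10] = 5,  s[11] = 24,  s[12] = 13,  s[13] = 22,  s[14] = 1,  s[15] = 0,  s[16] = 19,  s[17] = 8,  s[18] = 17,  s[19] = 21,  s[20] = 20,  s[21] = 14,  s[22] = 3,  s[23] = 12,  s[24] = 16,  s[25] = 15.
The sequence repeats with period 25.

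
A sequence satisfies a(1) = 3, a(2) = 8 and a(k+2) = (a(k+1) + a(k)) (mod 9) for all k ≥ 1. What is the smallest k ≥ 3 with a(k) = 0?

We have a(1) = 3,  a(2) = 8,  a(3) = 2,  a(4) = 1,  a(5) = 3,  a(6) = 4,  a(7) = 7,  a(8) = 2,  a(9) = 0,  a(10) = 2,  a(11) = 2,  a(12) = 4,  a(13) = 6,  a(14) = 1,  a(15) = 7,  a(16) = 8,  a(17) = 6,  a(18) = 5,  a(19) = 2,  a(20) = 7,  a(21) = 0,  a(22) = 7,  a(23) = 7,  a(24) = 5,  a(25) = 3,  a(26) = 8.
The sequence repeats with period 24.
The value 0 first appears (with k ≥ 3) at a(9).

9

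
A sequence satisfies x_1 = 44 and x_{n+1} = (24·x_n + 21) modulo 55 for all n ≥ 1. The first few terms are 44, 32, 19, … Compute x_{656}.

x_1 = 44, x_2 = 32, x_3 = 19, x_4 = 37, x_5 = 29, x_6 = 2, x_7 = 14, x_8 = 27, x_9 = 9, x_{10} = 17, x_{11} = 44.
The sequence repeats with period 10.
So x_{656} = x_{1 + ((656-1) mod 10)} = x_6 = 2.

2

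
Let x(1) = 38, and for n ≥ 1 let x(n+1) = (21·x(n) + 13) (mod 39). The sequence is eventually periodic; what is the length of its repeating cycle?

4

Computing terms: x(1) = 38; x(2) = 31; x(3) = 1; x(4) = 34; x(5) = 25; x(6) = 31.
Since x(6) = x(2) = 31, the sequence is eventually periodic: after a pre-period of length 1 it cycles with period 4.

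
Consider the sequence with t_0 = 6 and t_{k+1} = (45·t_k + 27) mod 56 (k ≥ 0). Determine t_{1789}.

t_0 = 6; t_1 = 17; t_2 = 8; t_3 = 51; t_4 = 26; t_5 = 21; t_6 = 20; t_7 = 31; t_8 = 22; t_9 = 9; t_{10} = 40; t_{11} = 35; t_{12} = 34; t_{13} = 45; t_{14} = 36; t_{15} = 23; t_{16} = 54; t_{17} = 49; t_{18} = 48; t_{19} = 3; t_{20} = 50; t_{21} = 37; t_{22} = 12; t_{23} = 7; t_{24} = 6.
Since t_{24} = t_0 = 6, the sequence is periodic with period 24.
So t_{1789} = t_{0 + ((1789-0) mod 24)} = t_{13} = 45.

45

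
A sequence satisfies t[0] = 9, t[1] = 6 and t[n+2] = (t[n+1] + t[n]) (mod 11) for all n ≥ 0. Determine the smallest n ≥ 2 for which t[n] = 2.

5

t[0] = 9; t[1] = 6; t[2] = 4; t[3] = 10; t[4] = 3; t[5] = 2; t[6] = 5; t[7] = 7; t[8] = 1; t[9] = 8; t[10] = 9; t[11] = 6.
The sequence repeats with period 10.
The value 2 first appears (with n ≥ 2) at t[5].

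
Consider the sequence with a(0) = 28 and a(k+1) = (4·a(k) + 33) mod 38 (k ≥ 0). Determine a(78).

19

Listing terms: a(0) = 28,  a(1) = 31,  a(2) = 5,  a(3) = 15,  a(4) = 17,  a(5) = 25,  a(6) = 19,  a(7) = 33,  a(8) = 13,  a(9) = 9,  a(10) = 31.
Since a(10) = a(1) = 31, the sequence is eventually periodic: after a pre-period of length 1 it cycles with period 9.
For k ≥ 1, a(k) depends only on (k - 1) mod 9. (78 - 1) mod 9 = 5, so a(78) = a(6) = 19.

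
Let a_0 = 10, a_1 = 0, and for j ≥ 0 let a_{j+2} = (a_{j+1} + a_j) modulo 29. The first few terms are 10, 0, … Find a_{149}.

Listing terms: a_0 = 10, a_1 = 0, a_2 = 10, a_3 = 10, a_4 = 20, a_5 = 1, a_6 = 21, a_7 = 22, a_8 = 14, a_9 = 7, a_{10} = 21, a_{11} = 28, a_{12} = 20, a_{13} = 19, a_{14} = 10, a_{15} = 0.
Since (a_{14}, a_{15}) = (a_0, a_1) = (10, 0) (two consecutive terms determine the rest), the sequence is periodic with period 14.
So a_{149} = a_{0 + ((149-0) mod 14)} = a_9 = 7.

7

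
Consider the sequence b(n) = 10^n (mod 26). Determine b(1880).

Listing terms: b(1) = 10; b(2) = 22; b(3) = 12; b(4) = 16; b(5) = 4; b(6) = 14; b(7) = 10.
The sequence repeats with period 6.
So b(1880) = b(1 + ((1880-1) mod 6)) = b(2) = 22.

22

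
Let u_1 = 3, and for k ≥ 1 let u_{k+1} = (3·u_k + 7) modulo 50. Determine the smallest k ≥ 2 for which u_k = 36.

10

We have u_1 = 3; u_2 = 16; u_3 = 5; u_4 = 22; u_5 = 23; u_6 = 26; u_7 = 35; u_8 = 12; u_9 = 43; u_{10} = 36; u_{11} = 15; u_{12} = 2; u_{13} = 13; u_{14} = 46; u_{15} = 45; u_{16} = 42; u_{17} = 33; u_{18} = 6; u_{19} = 25; u_{20} = 32; u_{21} = 3.
Since u_{21} = u_1 = 3, the sequence is periodic with period 20.
The value 36 first appears (with k ≥ 2) at u_{10}.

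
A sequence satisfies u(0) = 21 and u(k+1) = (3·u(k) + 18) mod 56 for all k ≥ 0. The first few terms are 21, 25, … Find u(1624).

Computing terms: u(0) = 21,  u(1) = 25,  u(2) = 37,  u(3) = 17,  u(4) = 13,  u(5) = 1,  u(6) = 21.
The sequence repeats with period 6.
So u(1624) = u(0 + ((1624-0) mod 6)) = u(4) = 13.

13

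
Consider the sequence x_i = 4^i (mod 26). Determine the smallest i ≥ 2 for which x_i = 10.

Listing terms: x_1 = 4,  x_2 = 16,  x_3 = 12,  x_4 = 22,  x_5 = 10,  x_6 = 14,  x_7 = 4.
The sequence repeats with period 6.
The value 10 first appears (with i ≥ 2) at x_5.

5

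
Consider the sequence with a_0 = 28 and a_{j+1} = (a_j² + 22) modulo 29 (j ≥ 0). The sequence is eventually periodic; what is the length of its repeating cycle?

Computing terms: a_0 = 28; a_1 = 23; a_2 = 0; a_3 = 22; a_4 = 13; a_5 = 17; a_6 = 21; a_7 = 28.
Since a_7 = a_0 = 28, the sequence is periodic with period 7.

7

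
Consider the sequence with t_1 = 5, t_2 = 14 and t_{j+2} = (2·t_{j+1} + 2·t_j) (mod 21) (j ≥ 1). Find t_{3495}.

Listing terms: t_1 = 5; t_2 = 14; t_3 = 17; t_4 = 20; t_5 = 11; t_6 = 20; t_7 = 20; t_8 = 17; t_9 = 11; t_{10} = 14; t_{11} = 8; t_{12} = 2; t_{13} = 20; t_{14} = 2; t_{15} = 2; t_{16} = 8; t_{17} = 20; t_{18} = 14; t_{19} = 5; t_{20} = 17; t_{21} = 2; t_{22} = 17; t_{23} = 17; t_{24} = 5; t_{25} = 2; t_{26} = 14; t_{27} = 11; t_{28} = 8; t_{29} = 17; t_{30} = 8; t_{31} = 8; t_{32} = 11; t_{33} = 17; t_{34} = 14; t_{35} = 20; t_{36} = 5; t_{37} = 8; t_{38} = 5; t_{39} = 5; t_{40} = 20; t_{41} = 8; t_{42} = 14; t_{43} = 2; t_{44} = 11; t_{45} = 5; t_{46} = 11; t_{47} = 11; t_{48} = 2; t_{49} = 5; t_{50} = 14.
The sequence repeats with period 48.
(3495 - 1) mod 48 = 38, so t_{3495} = t_{39} = 5.

5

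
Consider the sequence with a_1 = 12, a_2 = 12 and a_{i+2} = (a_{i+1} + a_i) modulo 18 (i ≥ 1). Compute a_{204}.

0

We have a_1 = 12, a_2 = 12, a_3 = 6, a_4 = 0, a_5 = 6, a_6 = 6, a_7 = 12, a_8 = 0, a_9 = 12, a_{10} = 12.
The sequence repeats with period 8.
So a_{204} = a_{1 + ((204-1) mod 8)} = a_4 = 0.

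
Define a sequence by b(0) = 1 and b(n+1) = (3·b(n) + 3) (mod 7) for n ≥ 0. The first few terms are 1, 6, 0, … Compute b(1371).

Listing terms: b(0) = 1; b(1) = 6; b(2) = 0; b(3) = 3; b(4) = 5; b(5) = 4; b(6) = 1.
The sequence repeats with period 6.
(1371 - 0) mod 6 = 3, so b(1371) = b(3) = 3.

3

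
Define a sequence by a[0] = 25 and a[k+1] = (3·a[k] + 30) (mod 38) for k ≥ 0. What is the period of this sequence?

18

Listing terms: a[0] = 25; a[1] = 29; a[2] = 3; a[3] = 1; a[4] = 33; a[5] = 15; a[6] = 37; a[7] = 27; a[8] = 35; a[9] = 21; a[10] = 17; a[11] = 5; a[12] = 7; a[13] = 13; a[14] = 31; a[15] = 9; a[16] = 19; a[17] = 11; a[18] = 25.
The sequence repeats with period 18.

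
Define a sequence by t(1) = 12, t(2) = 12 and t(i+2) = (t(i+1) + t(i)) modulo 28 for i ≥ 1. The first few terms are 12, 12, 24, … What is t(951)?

16

t(1) = 12, t(2) = 12, t(3) = 24, t(4) = 8, t(5) = 4, t(6) = 12, t(7) = 16, t(8) = 0, t(9) = 16, t(10) = 16, t(11) = 4, t(12) = 20, t(13) = 24, t(14) = 16, t(15) = 12, t(16) = 0, t(17) = 12, t(18) = 12.
Since (t(17), t(18)) = (t(1), t(2)) = (12, 12) (two consecutive terms determine the rest), the sequence is periodic with period 16.
(951 - 1) mod 16 = 6, so t(951) = t(7) = 16.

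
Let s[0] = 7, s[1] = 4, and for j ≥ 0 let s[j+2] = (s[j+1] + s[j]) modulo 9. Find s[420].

2

s[0] = 7; s[1] = 4; s[2] = 2; s[3] = 6; s[4] = 8; s[5] = 5; s[6] = 4; s[7] = 0; s[8] = 4; s[9] = 4; s[10] = 8; s[11] = 3; s[12] = 2; s[13] = 5; s[14] = 7; s[15] = 3; s[16] = 1; s[17] = 4; s[18] = 5; s[19] = 0; s[20] = 5; s[21] = 5; s[22] = 1; s[23] = 6; s[24] = 7; s[25] = 4.
The sequence repeats with period 24.
(420 - 0) mod 24 = 12, so s[420] = s[12] = 2.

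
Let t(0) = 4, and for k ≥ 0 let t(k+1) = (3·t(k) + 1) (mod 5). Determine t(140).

4

Listing terms: t(0) = 4, t(1) = 3, t(2) = 0, t(3) = 1, t(4) = 4.
Since t(4) = t(0) = 4, the sequence is periodic with period 4.
(140 - 0) mod 4 = 0, so t(140) = t(0) = 4.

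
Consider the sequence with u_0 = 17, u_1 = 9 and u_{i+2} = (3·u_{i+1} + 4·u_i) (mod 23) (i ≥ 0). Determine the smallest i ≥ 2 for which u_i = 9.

Computing terms: u_0 = 17; u_1 = 9; u_2 = 3; u_3 = 22; u_4 = 9; u_5 = 0; u_6 = 13; u_7 = 16; u_8 = 8; u_9 = 19; u_{10} = 20; u_{11} = 21; u_{12} = 5; u_{13} = 7; u_{14} = 18; u_{15} = 13; u_{16} = 19; u_{17} = 17; u_{18} = 12; u_{19} = 12; u_{20} = 15; u_{21} = 1; u_{22} = 17; u_{23} = 9.
The sequence repeats with period 22.
The value 9 first appears (with i ≥ 2) at u_4.

4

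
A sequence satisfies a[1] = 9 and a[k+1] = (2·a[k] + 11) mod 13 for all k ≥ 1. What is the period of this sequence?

We have a[1] = 9; a[2] = 3; a[3] = 4; a[4] = 6; a[5] = 10; a[6] = 5; a[7] = 8; a[8] = 1; a[9] = 0; a[10] = 11; a[11] = 7; a[12] = 12; a[13] = 9.
The sequence repeats with period 12.

12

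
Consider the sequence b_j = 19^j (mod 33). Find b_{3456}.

25

We have b_1 = 19; b_2 = 31; b_3 = 28; b_4 = 4; b_5 = 10; b_6 = 25; b_7 = 13; b_8 = 16; b_9 = 7; b_{10} = 1; b_{11} = 19.
Since b_{11} = b_1 = 19, the sequence is periodic with period 10.
(3456 - 1) mod 10 = 5, so b_{3456} = b_6 = 25.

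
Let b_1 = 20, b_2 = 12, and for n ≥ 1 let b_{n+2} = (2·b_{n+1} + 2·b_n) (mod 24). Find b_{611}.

b_1 = 20, b_2 = 12, b_3 = 16, b_4 = 8, b_5 = 0, b_6 = 16, b_7 = 8.
Since (b_6, b_7) = (b_3, b_4) = (16, 8) (two consecutive terms determine the rest), the sequence is eventually periodic: after a pre-period of length 2 it cycles with period 3.
For n ≥ 3, b_n depends only on (n - 3) mod 3. (611 - 3) mod 3 = 2, so b_{611} = b_5 = 0.

0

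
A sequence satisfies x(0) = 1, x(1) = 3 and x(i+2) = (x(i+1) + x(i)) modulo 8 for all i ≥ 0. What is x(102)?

5

Listing terms: x(0) = 1; x(1) = 3; x(2) = 4; x(3) = 7; x(4) = 3; x(5) = 2; x(6) = 5; x(7) = 7; x(8) = 4; x(9) = 3; x(10) = 7; x(11) = 2; x(12) = 1; x(13) = 3.
The sequence repeats with period 12.
So x(102) = x(0 + ((102-0) mod 12)) = x(6) = 5.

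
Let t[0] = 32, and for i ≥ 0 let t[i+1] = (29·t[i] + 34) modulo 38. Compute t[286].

We have t[0] = 32,  t[1] = 12,  t[2] = 2,  t[3] = 16,  t[4] = 4,  t[5] = 36,  t[6] = 14,  t[7] = 22,  t[8] = 26,  t[9] = 28,  t[10] = 10,  t[11] = 20,  t[12] = 6,  t[13] = 18,  t[14] = 24,  t[15] = 8,  t[16] = 0,  t[17] = 34,  t[18] = 32.
The sequence repeats with period 18.
So t[286] = t[0 + ((286-0) mod 18)] = t[16] = 0.

0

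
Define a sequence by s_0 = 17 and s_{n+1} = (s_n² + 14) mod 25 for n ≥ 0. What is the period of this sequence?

5

We have s_0 = 17; s_1 = 3; s_2 = 23; s_3 = 18; s_4 = 13; s_5 = 8; s_6 = 3.
Since s_6 = s_1 = 3, the sequence is eventually periodic: after a pre-period of length 1 it cycles with period 5.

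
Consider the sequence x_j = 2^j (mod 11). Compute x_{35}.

10

Listing terms: x_1 = 2,  x_2 = 4,  x_3 = 8,  x_4 = 5,  x_5 = 10,  x_6 = 9,  x_7 = 7,  x_8 = 3,  x_9 = 6,  x_{10} = 1,  x_{11} = 2.
The sequence repeats with period 10.
(35 - 1) mod 10 = 4, so x_{35} = x_5 = 10.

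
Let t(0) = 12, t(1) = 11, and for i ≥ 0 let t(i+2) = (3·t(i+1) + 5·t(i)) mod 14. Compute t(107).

9

Listing terms: t(0) = 12, t(1) = 11, t(2) = 9, t(3) = 12, t(4) = 11.
Since (t(3), t(4)) = (t(0), t(1)) = (12, 11) (two consecutive terms determine the rest), the sequence is periodic with period 3.
So t(107) = t(0 + ((107-0) mod 3)) = t(2) = 9.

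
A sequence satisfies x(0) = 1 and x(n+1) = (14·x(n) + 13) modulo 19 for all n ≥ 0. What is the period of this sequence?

We have x(0) = 1, x(1) = 8, x(2) = 11, x(3) = 15, x(4) = 14, x(5) = 0, x(6) = 13, x(7) = 5, x(8) = 7, x(9) = 16, x(10) = 9, x(11) = 6, x(12) = 2, x(13) = 3, x(14) = 17, x(15) = 4, x(16) = 12, x(17) = 10, x(18) = 1.
The sequence repeats with period 18.

18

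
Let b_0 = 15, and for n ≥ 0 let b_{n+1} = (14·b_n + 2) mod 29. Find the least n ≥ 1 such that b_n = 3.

27

Computing terms: b_0 = 15; b_1 = 9; b_2 = 12; b_3 = 25; b_4 = 4; b_5 = 0; b_6 = 2; b_7 = 1; b_8 = 16; b_9 = 23; b_{10} = 5; b_{11} = 14; b_{12} = 24; b_{13} = 19; b_{14} = 7; b_{15} = 13; b_{16} = 10; b_{17} = 26; b_{18} = 18; b_{19} = 22; b_{20} = 20; b_{21} = 21; b_{22} = 6; b_{23} = 28; b_{24} = 17; b_{25} = 8; b_{26} = 27; b_{27} = 3; b_{28} = 15.
The sequence repeats with period 28.
The value 3 first appears (with n ≥ 1) at b_{27}.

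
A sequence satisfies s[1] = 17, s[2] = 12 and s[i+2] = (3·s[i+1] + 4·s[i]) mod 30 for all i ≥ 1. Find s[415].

We have s[1] = 17, s[2] = 12, s[3] = 14, s[4] = 0, s[5] = 26, s[6] = 18, s[7] = 8, s[8] = 6, s[9] = 20, s[10] = 24, s[11] = 2, s[12] = 12, s[13] = 14.
Since (s[12], s[13]) = (s[2], s[3]) = (12, 14) (two consecutive terms determine the rest), the sequence is eventually periodic: after a pre-period of length 1 it cycles with period 10.
For i ≥ 2, s[i] depends only on (i - 2) mod 10. (415 - 2) mod 10 = 3, so s[415] = s[5] = 26.

26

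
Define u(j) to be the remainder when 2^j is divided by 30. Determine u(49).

2

Computing terms: u(1) = 2,  u(2) = 4,  u(3) = 8,  u(4) = 16,  u(5) = 2.
The sequence repeats with period 4.
So u(49) = u(1 + ((49-1) mod 4)) = u(1) = 2.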